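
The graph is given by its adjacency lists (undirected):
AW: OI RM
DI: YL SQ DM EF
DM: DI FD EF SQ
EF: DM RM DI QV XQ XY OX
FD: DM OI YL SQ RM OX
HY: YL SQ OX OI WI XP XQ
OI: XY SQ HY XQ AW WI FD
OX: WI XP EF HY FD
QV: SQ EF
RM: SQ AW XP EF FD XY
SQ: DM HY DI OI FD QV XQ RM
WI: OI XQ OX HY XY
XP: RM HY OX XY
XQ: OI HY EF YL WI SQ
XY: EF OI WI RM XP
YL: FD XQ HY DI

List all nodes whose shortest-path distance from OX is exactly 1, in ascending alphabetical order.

EF, FD, HY, WI, XP

Level 0: OX
Level 1: EF, FD, HY, WI, XP
Level 2: DI, DM, OI, QV, RM, SQ, XQ, XY, YL
Level 3: AW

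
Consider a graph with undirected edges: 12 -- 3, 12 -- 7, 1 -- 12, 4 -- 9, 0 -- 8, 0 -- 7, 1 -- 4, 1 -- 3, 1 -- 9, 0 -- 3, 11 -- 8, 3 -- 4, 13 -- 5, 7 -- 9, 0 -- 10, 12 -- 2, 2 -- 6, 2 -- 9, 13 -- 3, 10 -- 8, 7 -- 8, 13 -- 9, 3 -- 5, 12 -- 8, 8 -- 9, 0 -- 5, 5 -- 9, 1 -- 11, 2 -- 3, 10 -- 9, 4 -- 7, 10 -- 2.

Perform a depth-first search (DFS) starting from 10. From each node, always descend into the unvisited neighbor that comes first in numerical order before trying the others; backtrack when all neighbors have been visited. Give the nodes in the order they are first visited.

10 → 0 → 3 → 1 → 4 → 7 → 8 → 9 → 2 → 6 → 12 → 5 → 13 → 11

Visit 10
10 → 0
0 → 3
3 → 1
1 → 4
4 → 7
7 → 8
8 → 9
9 → 2
2 → 6
2 → 12
9 → 5
5 → 13
8 → 11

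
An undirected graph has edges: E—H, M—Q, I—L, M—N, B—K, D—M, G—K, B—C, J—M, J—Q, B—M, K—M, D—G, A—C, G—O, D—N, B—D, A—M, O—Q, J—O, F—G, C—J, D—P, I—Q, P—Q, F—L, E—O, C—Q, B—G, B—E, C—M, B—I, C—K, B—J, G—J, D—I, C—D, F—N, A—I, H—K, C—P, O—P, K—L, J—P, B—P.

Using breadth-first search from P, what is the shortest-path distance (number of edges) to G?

Level 0: P
Level 1: B, C, D, J, O, Q
Level 2: A, E, G, I, K, M, N
Level 3: F, H, L
G first appears at level 2.

2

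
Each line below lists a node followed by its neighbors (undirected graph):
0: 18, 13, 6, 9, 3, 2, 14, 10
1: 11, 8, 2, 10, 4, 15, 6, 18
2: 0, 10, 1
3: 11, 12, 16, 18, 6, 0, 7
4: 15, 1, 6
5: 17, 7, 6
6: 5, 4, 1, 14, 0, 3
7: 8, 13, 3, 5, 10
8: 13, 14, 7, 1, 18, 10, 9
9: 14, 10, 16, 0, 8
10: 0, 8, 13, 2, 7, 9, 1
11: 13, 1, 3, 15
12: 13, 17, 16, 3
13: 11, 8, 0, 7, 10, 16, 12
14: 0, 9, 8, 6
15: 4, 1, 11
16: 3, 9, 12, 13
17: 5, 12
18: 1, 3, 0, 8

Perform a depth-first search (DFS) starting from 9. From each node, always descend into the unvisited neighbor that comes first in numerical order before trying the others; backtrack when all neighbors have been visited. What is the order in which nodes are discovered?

Visit 9
9 → 0
0 → 2
2 → 1
1 → 4
4 → 6
6 → 3
3 → 7
7 → 5
5 → 17
17 → 12
12 → 13
13 → 8
8 → 10
8 → 14
8 → 18
13 → 11
11 → 15
13 → 16

9 0 2 1 4 6 3 7 5 17 12 13 8 10 14 18 11 15 16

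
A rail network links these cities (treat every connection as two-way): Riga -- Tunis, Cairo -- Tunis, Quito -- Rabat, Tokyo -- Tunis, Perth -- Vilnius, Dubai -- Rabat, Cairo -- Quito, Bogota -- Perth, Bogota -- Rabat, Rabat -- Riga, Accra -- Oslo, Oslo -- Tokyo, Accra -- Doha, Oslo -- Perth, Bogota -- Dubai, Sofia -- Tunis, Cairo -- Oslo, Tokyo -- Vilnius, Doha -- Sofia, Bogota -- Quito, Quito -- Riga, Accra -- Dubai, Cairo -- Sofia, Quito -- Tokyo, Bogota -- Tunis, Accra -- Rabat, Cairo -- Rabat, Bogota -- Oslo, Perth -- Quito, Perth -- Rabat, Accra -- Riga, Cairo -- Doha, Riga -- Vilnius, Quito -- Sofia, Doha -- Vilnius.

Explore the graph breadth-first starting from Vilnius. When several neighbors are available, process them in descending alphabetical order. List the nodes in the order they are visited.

Vilnius, Tokyo, Riga, Perth, Doha, Tunis, Quito, Oslo, Rabat, Accra, Bogota, Sofia, Cairo, Dubai

Visit Vilnius; enqueue Tokyo, Riga, Perth, Doha → queue [Tokyo, Riga, Perth, Doha]
Visit Tokyo; enqueue Tunis, Quito, Oslo → queue [Riga, Perth, Doha, Tunis, Quito, Oslo]
Visit Riga; enqueue Rabat, Accra → queue [Perth, Doha, Tunis, Quito, Oslo, Rabat, Accra]
Visit Perth; enqueue Bogota → queue [Doha, Tunis, Quito, Oslo, Rabat, Accra, Bogota]
Visit Doha; enqueue Sofia, Cairo → queue [Tunis, Quito, Oslo, Rabat, Accra, Bogota, Sofia, Cairo]
Visit Tunis → queue [Quito, Oslo, Rabat, Accra, Bogota, Sofia, Cairo]
Visit Quito → queue [Oslo, Rabat, Accra, Bogota, Sofia, Cairo]
Visit Oslo → queue [Rabat, Accra, Bogota, Sofia, Cairo]
Visit Rabat; enqueue Dubai → queue [Accra, Bogota, Sofia, Cairo, Dubai]
Visit Accra → queue [Bogota, Sofia, Cairo, Dubai]
Visit Bogota → queue [Sofia, Cairo, Dubai]
Visit Sofia → queue [Cairo, Dubai]
Visit Cairo → queue [Dubai]
Visit Dubai → queue []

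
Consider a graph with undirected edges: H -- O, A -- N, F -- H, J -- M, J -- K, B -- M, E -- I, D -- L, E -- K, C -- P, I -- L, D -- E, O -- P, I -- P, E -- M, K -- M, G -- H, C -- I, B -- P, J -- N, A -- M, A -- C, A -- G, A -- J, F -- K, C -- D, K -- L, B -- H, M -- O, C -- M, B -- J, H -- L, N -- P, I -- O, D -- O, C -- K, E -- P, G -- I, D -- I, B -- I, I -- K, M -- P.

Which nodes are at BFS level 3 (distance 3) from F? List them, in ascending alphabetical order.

A, D, N, P

Level 0: F
Level 1: H, K
Level 2: B, C, E, G, I, J, L, M, O
Level 3: A, D, N, P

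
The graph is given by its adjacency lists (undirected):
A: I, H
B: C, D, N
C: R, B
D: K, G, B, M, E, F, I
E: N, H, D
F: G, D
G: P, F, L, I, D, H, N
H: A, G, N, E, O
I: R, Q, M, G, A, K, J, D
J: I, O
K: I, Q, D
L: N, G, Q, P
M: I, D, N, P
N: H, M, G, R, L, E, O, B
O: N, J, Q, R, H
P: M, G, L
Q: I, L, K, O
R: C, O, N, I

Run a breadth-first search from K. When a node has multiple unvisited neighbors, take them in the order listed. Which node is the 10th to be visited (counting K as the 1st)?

L

Visit K; enqueue I, Q, D → queue [I, Q, D]
Visit I; enqueue R, M, G, A, J → queue [Q, D, R, M, G, A, J]
Visit Q; enqueue L, O → queue [D, R, M, G, A, J, L, O]
Visit D; enqueue B, E, F → queue [R, M, G, A, J, L, O, B, E, F]
Visit R; enqueue C, N → queue [M, G, A, J, L, O, B, E, F, C, N]
Visit M; enqueue P → queue [G, A, J, L, O, B, E, F, C, N, P]
Visit G; enqueue H → queue [A, J, L, O, B, E, F, C, N, P, H]
Visit A → queue [J, L, O, B, E, F, C, N, P, H]
Visit J → queue [L, O, B, E, F, C, N, P, H]
Visit L → queue [O, B, E, F, C, N, P, H]
Visit O → queue [B, E, F, C, N, P, H]
Visit B → queue [E, F, C, N, P, H]
Visit E → queue [F, C, N, P, H]
Visit F → queue [C, N, P, H]
Visit C → queue [N, P, H]
Visit N → queue [P, H]
Visit P → queue [H]
Visit H → queue []

Visit order: K, I, Q, D, R, M, G, A, J, L, O, B, E, F, C, N, P, H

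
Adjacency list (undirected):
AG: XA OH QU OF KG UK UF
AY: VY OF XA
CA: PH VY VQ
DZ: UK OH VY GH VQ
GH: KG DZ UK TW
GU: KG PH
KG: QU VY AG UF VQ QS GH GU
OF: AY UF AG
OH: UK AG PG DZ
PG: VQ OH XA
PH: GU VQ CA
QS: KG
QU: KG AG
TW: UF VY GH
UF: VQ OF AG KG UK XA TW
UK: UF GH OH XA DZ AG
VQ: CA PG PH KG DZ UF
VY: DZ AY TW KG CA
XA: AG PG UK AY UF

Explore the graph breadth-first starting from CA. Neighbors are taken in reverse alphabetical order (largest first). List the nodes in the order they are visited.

CA, VY, VQ, PH, TW, KG, DZ, AY, UF, PG, GU, GH, QU, QS, AG, UK, OH, XA, OF

Visit CA; enqueue VY, VQ, PH → queue [VY, VQ, PH]
Visit VY; enqueue TW, KG, DZ, AY → queue [VQ, PH, TW, KG, DZ, AY]
Visit VQ; enqueue UF, PG → queue [PH, TW, KG, DZ, AY, UF, PG]
Visit PH; enqueue GU → queue [TW, KG, DZ, AY, UF, PG, GU]
Visit TW; enqueue GH → queue [KG, DZ, AY, UF, PG, GU, GH]
Visit KG; enqueue QU, QS, AG → queue [DZ, AY, UF, PG, GU, GH, QU, QS, AG]
Visit DZ; enqueue UK, OH → queue [AY, UF, PG, GU, GH, QU, QS, AG, UK, OH]
Visit AY; enqueue XA, OF → queue [UF, PG, GU, GH, QU, QS, AG, UK, OH, XA, OF]
Visit UF → queue [PG, GU, GH, QU, QS, AG, UK, OH, XA, OF]
Visit PG → queue [GU, GH, QU, QS, AG, UK, OH, XA, OF]
Visit GU → queue [GH, QU, QS, AG, UK, OH, XA, OF]
Visit GH → queue [QU, QS, AG, UK, OH, XA, OF]
Visit QU → queue [QS, AG, UK, OH, XA, OF]
Visit QS → queue [AG, UK, OH, XA, OF]
Visit AG → queue [UK, OH, XA, OF]
Visit UK → queue [OH, XA, OF]
Visit OH → queue [XA, OF]
Visit XA → queue [OF]
Visit OF → queue []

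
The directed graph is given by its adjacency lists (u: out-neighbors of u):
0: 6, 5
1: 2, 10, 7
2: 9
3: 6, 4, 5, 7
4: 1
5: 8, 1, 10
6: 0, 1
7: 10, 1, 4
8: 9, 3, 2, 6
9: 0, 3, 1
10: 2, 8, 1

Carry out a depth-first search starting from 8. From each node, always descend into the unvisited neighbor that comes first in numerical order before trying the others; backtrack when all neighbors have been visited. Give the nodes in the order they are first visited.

Visit 8
8 → 2
2 → 9
9 → 0
0 → 5
5 → 1
1 → 7
7 → 4
7 → 10
0 → 6
9 → 3

8 → 2 → 9 → 0 → 5 → 1 → 7 → 4 → 10 → 6 → 3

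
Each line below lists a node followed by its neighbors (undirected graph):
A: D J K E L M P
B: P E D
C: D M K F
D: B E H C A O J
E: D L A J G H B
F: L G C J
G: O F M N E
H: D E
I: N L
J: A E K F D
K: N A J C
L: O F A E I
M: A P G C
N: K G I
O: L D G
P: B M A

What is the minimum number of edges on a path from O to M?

2

Level 0: O
Level 1: D, G, L
Level 2: A, B, C, E, F, H, I, J, M, N
Level 3: K, P
M first appears at level 2.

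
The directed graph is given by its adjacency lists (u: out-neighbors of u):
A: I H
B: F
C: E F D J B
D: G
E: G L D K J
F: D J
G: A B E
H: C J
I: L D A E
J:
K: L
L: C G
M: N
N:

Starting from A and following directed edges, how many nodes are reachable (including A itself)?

12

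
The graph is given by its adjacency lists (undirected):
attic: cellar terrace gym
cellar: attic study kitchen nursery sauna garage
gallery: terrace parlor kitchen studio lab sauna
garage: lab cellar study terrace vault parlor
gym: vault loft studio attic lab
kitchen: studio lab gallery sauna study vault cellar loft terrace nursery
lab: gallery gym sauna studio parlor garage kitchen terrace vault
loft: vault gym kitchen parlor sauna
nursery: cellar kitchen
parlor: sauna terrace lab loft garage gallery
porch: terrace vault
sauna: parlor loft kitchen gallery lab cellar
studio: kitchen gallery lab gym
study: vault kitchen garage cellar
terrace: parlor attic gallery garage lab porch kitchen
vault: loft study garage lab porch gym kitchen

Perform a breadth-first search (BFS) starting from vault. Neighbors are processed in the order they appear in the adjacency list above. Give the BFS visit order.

Visit vault; enqueue loft, study, garage, lab, porch, gym, kitchen → queue [loft, study, garage, lab, porch, gym, kitchen]
Visit loft; enqueue parlor, sauna → queue [study, garage, lab, porch, gym, kitchen, parlor, sauna]
Visit study; enqueue cellar → queue [garage, lab, porch, gym, kitchen, parlor, sauna, cellar]
Visit garage; enqueue terrace → queue [lab, porch, gym, kitchen, parlor, sauna, cellar, terrace]
Visit lab; enqueue gallery, studio → queue [porch, gym, kitchen, parlor, sauna, cellar, terrace, gallery, studio]
Visit porch → queue [gym, kitchen, parlor, sauna, cellar, terrace, gallery, studio]
Visit gym; enqueue attic → queue [kitchen, parlor, sauna, cellar, terrace, gallery, studio, attic]
Visit kitchen; enqueue nursery → queue [parlor, sauna, cellar, terrace, gallery, studio, attic, nursery]
Visit parlor → queue [sauna, cellar, terrace, gallery, studio, attic, nursery]
Visit sauna → queue [cellar, terrace, gallery, studio, attic, nursery]
Visit cellar → queue [terrace, gallery, studio, attic, nursery]
Visit terrace → queue [gallery, studio, attic, nursery]
Visit gallery → queue [studio, attic, nursery]
Visit studio → queue [attic, nursery]
Visit attic → queue [nursery]
Visit nursery → queue []

vault -> loft -> study -> garage -> lab -> porch -> gym -> kitchen -> parlor -> sauna -> cellar -> terrace -> gallery -> studio -> attic -> nursery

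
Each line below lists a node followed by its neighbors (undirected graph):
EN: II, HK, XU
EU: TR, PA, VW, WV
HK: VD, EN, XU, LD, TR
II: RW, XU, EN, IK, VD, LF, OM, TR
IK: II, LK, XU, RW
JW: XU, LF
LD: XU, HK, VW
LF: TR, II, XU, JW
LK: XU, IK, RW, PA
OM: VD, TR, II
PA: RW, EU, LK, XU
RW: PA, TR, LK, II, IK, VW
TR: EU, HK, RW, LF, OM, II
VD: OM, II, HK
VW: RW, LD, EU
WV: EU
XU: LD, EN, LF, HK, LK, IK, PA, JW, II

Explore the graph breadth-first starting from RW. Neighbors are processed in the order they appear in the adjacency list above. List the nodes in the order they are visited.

RW -> PA -> TR -> LK -> II -> IK -> VW -> EU -> XU -> HK -> LF -> OM -> EN -> VD -> LD -> WV -> JW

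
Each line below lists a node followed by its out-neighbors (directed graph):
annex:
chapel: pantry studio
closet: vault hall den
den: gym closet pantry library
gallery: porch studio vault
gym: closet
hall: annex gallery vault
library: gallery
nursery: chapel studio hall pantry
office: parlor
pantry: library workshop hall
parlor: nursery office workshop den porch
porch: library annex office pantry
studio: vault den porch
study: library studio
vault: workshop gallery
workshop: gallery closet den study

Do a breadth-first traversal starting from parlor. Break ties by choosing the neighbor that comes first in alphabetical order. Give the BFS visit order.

Visit parlor; enqueue den, nursery, office, porch, workshop → queue [den, nursery, office, porch, workshop]
Visit den; enqueue closet, gym, library, pantry → queue [nursery, office, porch, workshop, closet, gym, library, pantry]
Visit nursery; enqueue chapel, hall, studio → queue [office, porch, workshop, closet, gym, library, pantry, chapel, hall, studio]
Visit office → queue [porch, workshop, closet, gym, library, pantry, chapel, hall, studio]
Visit porch; enqueue annex → queue [workshop, closet, gym, library, pantry, chapel, hall, studio, annex]
Visit workshop; enqueue gallery, study → queue [closet, gym, library, pantry, chapel, hall, studio, annex, gallery, study]
Visit closet; enqueue vault → queue [gym, library, pantry, chapel, hall, studio, annex, gallery, study, vault]
Visit gym → queue [library, pantry, chapel, hall, studio, annex, gallery, study, vault]
Visit library → queue [pantry, chapel, hall, studio, annex, gallery, study, vault]
Visit pantry → queue [chapel, hall, studio, annex, gallery, study, vault]
Visit chapel → queue [hall, studio, annex, gallery, study, vault]
Visit hall → queue [studio, annex, gallery, study, vault]
Visit studio → queue [annex, gallery, study, vault]
Visit annex → queue [gallery, study, vault]
Visit gallery → queue [study, vault]
Visit study → queue [vault]
Visit vault → queue []

parlor, den, nursery, office, porch, workshop, closet, gym, library, pantry, chapel, hall, studio, annex, gallery, study, vault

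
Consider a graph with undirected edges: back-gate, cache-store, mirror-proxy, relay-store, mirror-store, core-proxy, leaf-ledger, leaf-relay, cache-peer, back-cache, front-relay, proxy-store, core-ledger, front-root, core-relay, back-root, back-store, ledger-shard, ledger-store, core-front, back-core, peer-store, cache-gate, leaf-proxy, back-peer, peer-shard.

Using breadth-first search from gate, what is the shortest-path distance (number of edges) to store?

2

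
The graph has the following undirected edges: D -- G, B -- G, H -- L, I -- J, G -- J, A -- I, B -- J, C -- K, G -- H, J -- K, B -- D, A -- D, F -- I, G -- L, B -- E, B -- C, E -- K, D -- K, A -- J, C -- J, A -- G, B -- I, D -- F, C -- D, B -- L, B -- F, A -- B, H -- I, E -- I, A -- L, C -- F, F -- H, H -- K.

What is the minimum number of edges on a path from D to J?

2

Level 0: D
Level 1: A, B, C, F, G, K
Level 2: E, H, I, J, L
J first appears at level 2.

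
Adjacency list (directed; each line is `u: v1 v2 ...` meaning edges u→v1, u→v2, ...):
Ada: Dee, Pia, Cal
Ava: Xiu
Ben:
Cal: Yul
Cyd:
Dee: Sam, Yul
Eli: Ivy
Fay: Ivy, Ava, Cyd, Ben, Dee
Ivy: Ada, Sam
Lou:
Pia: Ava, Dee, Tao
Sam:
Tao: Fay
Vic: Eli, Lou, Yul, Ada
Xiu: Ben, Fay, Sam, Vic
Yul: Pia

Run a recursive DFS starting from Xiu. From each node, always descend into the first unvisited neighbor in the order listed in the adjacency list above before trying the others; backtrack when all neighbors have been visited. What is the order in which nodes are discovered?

Xiu Ben Fay Ivy Ada Dee Sam Yul Pia Ava Tao Cal Cyd Vic Eli Lou

Visit Xiu
Xiu → Ben
Xiu → Fay
Fay → Ivy
Ivy → Ada
Ada → Dee
Dee → Sam
Dee → Yul
Yul → Pia
Pia → Ava
Pia → Tao
Ada → Cal
Fay → Cyd
Xiu → Vic
Vic → Eli
Vic → Lou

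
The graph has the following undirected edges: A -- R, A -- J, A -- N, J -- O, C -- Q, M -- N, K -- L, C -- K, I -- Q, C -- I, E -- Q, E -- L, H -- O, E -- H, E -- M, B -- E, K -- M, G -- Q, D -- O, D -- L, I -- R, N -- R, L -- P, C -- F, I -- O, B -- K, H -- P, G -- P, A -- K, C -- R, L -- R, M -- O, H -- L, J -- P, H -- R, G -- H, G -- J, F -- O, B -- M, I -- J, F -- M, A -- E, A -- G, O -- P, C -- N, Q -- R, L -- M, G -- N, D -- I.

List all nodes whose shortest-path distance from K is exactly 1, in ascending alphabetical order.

Level 0: K
Level 1: A, B, C, L, M
Level 2: D, E, F, G, H, I, J, N, O, P, Q, R

A, B, C, L, M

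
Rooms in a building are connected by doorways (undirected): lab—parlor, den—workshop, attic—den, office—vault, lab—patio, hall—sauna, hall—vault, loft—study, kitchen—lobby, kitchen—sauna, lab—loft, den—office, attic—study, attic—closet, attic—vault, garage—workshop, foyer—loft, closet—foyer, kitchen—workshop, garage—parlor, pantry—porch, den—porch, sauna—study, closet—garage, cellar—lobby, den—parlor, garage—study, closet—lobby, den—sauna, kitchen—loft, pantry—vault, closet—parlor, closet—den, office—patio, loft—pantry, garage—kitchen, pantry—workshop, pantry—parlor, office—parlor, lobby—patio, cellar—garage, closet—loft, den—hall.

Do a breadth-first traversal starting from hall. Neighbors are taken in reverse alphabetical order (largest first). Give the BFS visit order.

Visit hall; enqueue vault, sauna, den → queue [vault, sauna, den]
Visit vault; enqueue pantry, office, attic → queue [sauna, den, pantry, office, attic]
Visit sauna; enqueue study, kitchen → queue [den, pantry, office, attic, study, kitchen]
Visit den; enqueue workshop, porch, parlor, closet → queue [pantry, office, attic, study, kitchen, workshop, porch, parlor, closet]
Visit pantry; enqueue loft → queue [office, attic, study, kitchen, workshop, porch, parlor, closet, loft]
Visit office; enqueue patio → queue [attic, study, kitchen, workshop, porch, parlor, closet, loft, patio]
Visit attic → queue [study, kitchen, workshop, porch, parlor, closet, loft, patio]
Visit study; enqueue garage → queue [kitchen, workshop, porch, parlor, closet, loft, patio, garage]
Visit kitchen; enqueue lobby → queue [workshop, porch, parlor, closet, loft, patio, garage, lobby]
Visit workshop → queue [porch, parlor, closet, loft, patio, garage, lobby]
Visit porch → queue [parlor, closet, loft, patio, garage, lobby]
Visit parlor; enqueue lab → queue [closet, loft, patio, garage, lobby, lab]
Visit closet; enqueue foyer → queue [loft, patio, garage, lobby, lab, foyer]
Visit loft → queue [patio, garage, lobby, lab, foyer]
Visit patio → queue [garage, lobby, lab, foyer]
Visit garage; enqueue cellar → queue [lobby, lab, foyer, cellar]
Visit lobby → queue [lab, foyer, cellar]
Visit lab → queue [foyer, cellar]
Visit foyer → queue [cellar]
Visit cellar → queue []

hall vault sauna den pantry office attic study kitchen workshop porch parlor closet loft patio garage lobby lab foyer cellar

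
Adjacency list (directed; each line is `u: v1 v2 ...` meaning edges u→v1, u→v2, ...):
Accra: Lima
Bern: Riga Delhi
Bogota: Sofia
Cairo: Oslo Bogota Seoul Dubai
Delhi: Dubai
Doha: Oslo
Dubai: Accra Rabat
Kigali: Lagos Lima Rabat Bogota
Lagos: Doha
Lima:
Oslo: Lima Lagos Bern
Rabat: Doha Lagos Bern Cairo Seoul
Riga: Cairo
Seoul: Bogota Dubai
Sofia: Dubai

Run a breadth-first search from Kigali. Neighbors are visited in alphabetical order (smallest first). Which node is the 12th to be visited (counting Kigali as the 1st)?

Visit Kigali; enqueue Bogota, Lagos, Lima, Rabat → queue [Bogota, Lagos, Lima, Rabat]
Visit Bogota; enqueue Sofia → queue [Lagos, Lima, Rabat, Sofia]
Visit Lagos; enqueue Doha → queue [Lima, Rabat, Sofia, Doha]
Visit Lima → queue [Rabat, Sofia, Doha]
Visit Rabat; enqueue Bern, Cairo, Seoul → queue [Sofia, Doha, Bern, Cairo, Seoul]
Visit Sofia; enqueue Dubai → queue [Doha, Bern, Cairo, Seoul, Dubai]
Visit Doha; enqueue Oslo → queue [Bern, Cairo, Seoul, Dubai, Oslo]
Visit Bern; enqueue Delhi, Riga → queue [Cairo, Seoul, Dubai, Oslo, Delhi, Riga]
Visit Cairo → queue [Seoul, Dubai, Oslo, Delhi, Riga]
Visit Seoul → queue [Dubai, Oslo, Delhi, Riga]
Visit Dubai; enqueue Accra → queue [Oslo, Delhi, Riga, Accra]
Visit Oslo → queue [Delhi, Riga, Accra]
Visit Delhi → queue [Riga, Accra]
Visit Riga → queue [Accra]
Visit Accra → queue []

Visit order: Kigali, Bogota, Lagos, Lima, Rabat, Sofia, Doha, Bern, Cairo, Seoul, Dubai, Oslo, Delhi, Riga, Accra

Oslo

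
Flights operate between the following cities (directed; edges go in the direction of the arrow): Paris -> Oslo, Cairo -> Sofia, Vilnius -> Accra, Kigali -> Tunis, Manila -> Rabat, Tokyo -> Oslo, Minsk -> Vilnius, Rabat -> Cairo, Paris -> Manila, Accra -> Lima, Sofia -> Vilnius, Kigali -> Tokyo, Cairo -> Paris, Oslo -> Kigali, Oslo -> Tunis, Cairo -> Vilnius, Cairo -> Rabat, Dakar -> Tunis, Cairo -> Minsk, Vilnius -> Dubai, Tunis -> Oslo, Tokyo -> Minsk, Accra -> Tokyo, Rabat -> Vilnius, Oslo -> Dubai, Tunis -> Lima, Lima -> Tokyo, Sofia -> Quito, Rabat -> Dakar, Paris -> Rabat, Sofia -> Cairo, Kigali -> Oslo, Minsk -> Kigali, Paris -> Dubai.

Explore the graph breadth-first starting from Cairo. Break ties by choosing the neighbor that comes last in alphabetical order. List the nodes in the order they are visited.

Visit Cairo; enqueue Vilnius, Sofia, Rabat, Paris, Minsk → queue [Vilnius, Sofia, Rabat, Paris, Minsk]
Visit Vilnius; enqueue Dubai, Accra → queue [Sofia, Rabat, Paris, Minsk, Dubai, Accra]
Visit Sofia; enqueue Quito → queue [Rabat, Paris, Minsk, Dubai, Accra, Quito]
Visit Rabat; enqueue Dakar → queue [Paris, Minsk, Dubai, Accra, Quito, Dakar]
Visit Paris; enqueue Oslo, Manila → queue [Minsk, Dubai, Accra, Quito, Dakar, Oslo, Manila]
Visit Minsk; enqueue Kigali → queue [Dubai, Accra, Quito, Dakar, Oslo, Manila, Kigali]
Visit Dubai → queue [Accra, Quito, Dakar, Oslo, Manila, Kigali]
Visit Accra; enqueue Tokyo, Lima → queue [Quito, Dakar, Oslo, Manila, Kigali, Tokyo, Lima]
Visit Quito → queue [Dakar, Oslo, Manila, Kigali, Tokyo, Lima]
Visit Dakar; enqueue Tunis → queue [Oslo, Manila, Kigali, Tokyo, Lima, Tunis]
Visit Oslo → queue [Manila, Kigali, Tokyo, Lima, Tunis]
Visit Manila → queue [Kigali, Tokyo, Lima, Tunis]
Visit Kigali → queue [Tokyo, Lima, Tunis]
Visit Tokyo → queue [Lima, Tunis]
Visit Lima → queue [Tunis]
Visit Tunis → queue []

Cairo, Vilnius, Sofia, Rabat, Paris, Minsk, Dubai, Accra, Quito, Dakar, Oslo, Manila, Kigali, Tokyo, Lima, Tunis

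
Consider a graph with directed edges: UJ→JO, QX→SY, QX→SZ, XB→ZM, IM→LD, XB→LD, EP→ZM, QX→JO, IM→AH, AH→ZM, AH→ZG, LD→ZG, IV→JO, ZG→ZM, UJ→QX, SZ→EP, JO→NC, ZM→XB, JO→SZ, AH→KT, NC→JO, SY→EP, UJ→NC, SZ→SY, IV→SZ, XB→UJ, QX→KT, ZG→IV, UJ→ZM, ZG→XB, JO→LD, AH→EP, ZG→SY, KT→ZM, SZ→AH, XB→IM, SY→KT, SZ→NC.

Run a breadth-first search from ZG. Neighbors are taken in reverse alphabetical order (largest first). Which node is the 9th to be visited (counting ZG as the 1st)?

KT

Visit ZG; enqueue ZM, XB, SY, IV → queue [ZM, XB, SY, IV]
Visit ZM → queue [XB, SY, IV]
Visit XB; enqueue UJ, LD, IM → queue [SY, IV, UJ, LD, IM]
Visit SY; enqueue KT, EP → queue [IV, UJ, LD, IM, KT, EP]
Visit IV; enqueue SZ, JO → queue [UJ, LD, IM, KT, EP, SZ, JO]
Visit UJ; enqueue QX, NC → queue [LD, IM, KT, EP, SZ, JO, QX, NC]
Visit LD → queue [IM, KT, EP, SZ, JO, QX, NC]
Visit IM; enqueue AH → queue [KT, EP, SZ, JO, QX, NC, AH]
Visit KT → queue [EP, SZ, JO, QX, NC, AH]
Visit EP → queue [SZ, JO, QX, NC, AH]
Visit SZ → queue [JO, QX, NC, AH]
Visit JO → queue [QX, NC, AH]
Visit QX → queue [NC, AH]
Visit NC → queue [AH]
Visit AH → queue []

Visit order: ZG, ZM, XB, SY, IV, UJ, LD, IM, KT, EP, SZ, JO, QX, NC, AH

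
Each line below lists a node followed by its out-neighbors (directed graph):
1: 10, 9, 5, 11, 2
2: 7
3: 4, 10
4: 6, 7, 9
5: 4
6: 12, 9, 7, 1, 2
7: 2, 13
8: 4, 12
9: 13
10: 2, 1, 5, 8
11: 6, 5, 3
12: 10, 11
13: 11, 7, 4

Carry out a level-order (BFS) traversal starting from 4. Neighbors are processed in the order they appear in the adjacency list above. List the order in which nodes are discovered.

Visit 4; enqueue 6, 7, 9 → queue [6, 7, 9]
Visit 6; enqueue 12, 1, 2 → queue [7, 9, 12, 1, 2]
Visit 7; enqueue 13 → queue [9, 12, 1, 2, 13]
Visit 9 → queue [12, 1, 2, 13]
Visit 12; enqueue 10, 11 → queue [1, 2, 13, 10, 11]
Visit 1; enqueue 5 → queue [2, 13, 10, 11, 5]
Visit 2 → queue [13, 10, 11, 5]
Visit 13 → queue [10, 11, 5]
Visit 10; enqueue 8 → queue [11, 5, 8]
Visit 11; enqueue 3 → queue [5, 8, 3]
Visit 5 → queue [8, 3]
Visit 8 → queue [3]
Visit 3 → queue []

4 → 6 → 7 → 9 → 12 → 1 → 2 → 13 → 10 → 11 → 5 → 8 → 3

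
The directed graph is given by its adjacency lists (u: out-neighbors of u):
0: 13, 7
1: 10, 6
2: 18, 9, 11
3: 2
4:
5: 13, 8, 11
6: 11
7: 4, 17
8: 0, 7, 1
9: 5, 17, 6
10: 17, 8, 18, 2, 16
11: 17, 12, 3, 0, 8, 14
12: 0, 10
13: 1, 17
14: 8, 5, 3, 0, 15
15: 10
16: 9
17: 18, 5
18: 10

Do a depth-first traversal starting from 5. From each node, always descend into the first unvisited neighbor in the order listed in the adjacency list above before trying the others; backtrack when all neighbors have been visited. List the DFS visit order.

Visit 5
5 → 13
13 → 1
1 → 10
10 → 17
17 → 18
10 → 8
8 → 0
0 → 7
7 → 4
10 → 2
2 → 9
9 → 6
6 → 11
11 → 12
11 → 3
11 → 14
14 → 15
10 → 16

5, 13, 1, 10, 17, 18, 8, 0, 7, 4, 2, 9, 6, 11, 12, 3, 14, 15, 16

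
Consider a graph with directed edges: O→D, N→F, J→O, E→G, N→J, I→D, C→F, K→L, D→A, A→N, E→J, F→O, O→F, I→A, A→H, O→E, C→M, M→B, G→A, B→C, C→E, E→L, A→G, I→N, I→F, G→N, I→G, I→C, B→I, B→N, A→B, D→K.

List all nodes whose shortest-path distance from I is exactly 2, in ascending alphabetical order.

B, E, H, J, K, M, O

Level 0: I
Level 1: A, C, D, F, G, N
Level 2: B, E, H, J, K, M, O
Level 3: L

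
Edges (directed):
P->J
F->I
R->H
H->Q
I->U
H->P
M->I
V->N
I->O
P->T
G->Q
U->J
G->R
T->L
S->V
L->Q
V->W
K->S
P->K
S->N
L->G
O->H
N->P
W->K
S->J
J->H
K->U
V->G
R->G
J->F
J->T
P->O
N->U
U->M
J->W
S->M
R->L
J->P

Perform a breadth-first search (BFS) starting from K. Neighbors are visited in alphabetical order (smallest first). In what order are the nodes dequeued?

K, S, U, J, M, N, V, F, H, P, T, W, I, G, Q, O, L, R

Visit K; enqueue S, U → queue [S, U]
Visit S; enqueue J, M, N, V → queue [U, J, M, N, V]
Visit U → queue [J, M, N, V]
Visit J; enqueue F, H, P, T, W → queue [M, N, V, F, H, P, T, W]
Visit M; enqueue I → queue [N, V, F, H, P, T, W, I]
Visit N → queue [V, F, H, P, T, W, I]
Visit V; enqueue G → queue [F, H, P, T, W, I, G]
Visit F → queue [H, P, T, W, I, G]
Visit H; enqueue Q → queue [P, T, W, I, G, Q]
Visit P; enqueue O → queue [T, W, I, G, Q, O]
Visit T; enqueue L → queue [W, I, G, Q, O, L]
Visit W → queue [I, G, Q, O, L]
Visit I → queue [G, Q, O, L]
Visit G; enqueue R → queue [Q, O, L, R]
Visit Q → queue [O, L, R]
Visit O → queue [L, R]
Visit L → queue [R]
Visit R → queue []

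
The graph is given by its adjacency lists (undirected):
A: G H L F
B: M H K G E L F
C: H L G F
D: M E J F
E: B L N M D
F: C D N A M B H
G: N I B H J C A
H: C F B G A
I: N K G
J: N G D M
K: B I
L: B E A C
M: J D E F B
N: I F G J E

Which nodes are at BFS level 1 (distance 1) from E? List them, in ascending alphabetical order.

B, D, L, M, N

Level 0: E
Level 1: B, D, L, M, N
Level 2: A, C, F, G, H, I, J, K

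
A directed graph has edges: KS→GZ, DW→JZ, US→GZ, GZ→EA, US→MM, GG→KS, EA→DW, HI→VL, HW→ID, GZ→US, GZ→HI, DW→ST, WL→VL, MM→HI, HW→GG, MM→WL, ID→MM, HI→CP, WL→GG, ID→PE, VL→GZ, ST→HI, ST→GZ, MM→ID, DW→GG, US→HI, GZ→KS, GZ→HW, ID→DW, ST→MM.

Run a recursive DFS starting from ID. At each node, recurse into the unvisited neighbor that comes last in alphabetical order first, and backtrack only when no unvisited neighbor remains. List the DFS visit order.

Visit ID
ID → PE
ID → MM
MM → WL
WL → VL
VL → GZ
GZ → US
US → HI
HI → CP
GZ → KS
GZ → HW
HW → GG
GZ → EA
EA → DW
DW → ST
DW → JZ

ID → PE → MM → WL → VL → GZ → US → HI → CP → KS → HW → GG → EA → DW → ST → JZ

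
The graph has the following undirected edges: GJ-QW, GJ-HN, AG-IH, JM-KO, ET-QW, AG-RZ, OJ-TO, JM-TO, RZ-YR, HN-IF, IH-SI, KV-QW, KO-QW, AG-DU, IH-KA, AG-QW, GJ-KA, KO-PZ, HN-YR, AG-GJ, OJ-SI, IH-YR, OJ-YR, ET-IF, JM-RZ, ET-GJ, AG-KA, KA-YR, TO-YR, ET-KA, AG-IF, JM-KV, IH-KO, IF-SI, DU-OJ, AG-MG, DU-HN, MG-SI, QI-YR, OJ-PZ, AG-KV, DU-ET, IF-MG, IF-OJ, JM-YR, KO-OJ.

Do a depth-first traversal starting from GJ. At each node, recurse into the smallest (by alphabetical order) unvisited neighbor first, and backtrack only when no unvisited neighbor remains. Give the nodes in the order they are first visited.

GJ -> AG -> DU -> ET -> IF -> HN -> YR -> IH -> KA -> KO -> JM -> KV -> QW -> RZ -> TO -> OJ -> PZ -> SI -> MG -> QI

Visit GJ
GJ → AG
AG → DU
DU → ET
ET → IF
IF → HN
HN → YR
YR → IH
IH → KA
IH → KO
KO → JM
JM → KV
KV → QW
JM → RZ
JM → TO
TO → OJ
OJ → PZ
OJ → SI
SI → MG
YR → QI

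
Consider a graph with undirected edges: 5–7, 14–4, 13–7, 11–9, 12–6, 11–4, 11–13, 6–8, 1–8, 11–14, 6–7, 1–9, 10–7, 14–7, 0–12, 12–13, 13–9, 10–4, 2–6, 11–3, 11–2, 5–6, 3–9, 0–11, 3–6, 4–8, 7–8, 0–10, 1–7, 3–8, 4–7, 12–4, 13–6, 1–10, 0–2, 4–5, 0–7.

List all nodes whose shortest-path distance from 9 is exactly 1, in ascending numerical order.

1, 3, 11, 13

Level 0: 9
Level 1: 1, 3, 11, 13
Level 2: 0, 2, 4, 6, 7, 8, 10, 12, 14
Level 3: 5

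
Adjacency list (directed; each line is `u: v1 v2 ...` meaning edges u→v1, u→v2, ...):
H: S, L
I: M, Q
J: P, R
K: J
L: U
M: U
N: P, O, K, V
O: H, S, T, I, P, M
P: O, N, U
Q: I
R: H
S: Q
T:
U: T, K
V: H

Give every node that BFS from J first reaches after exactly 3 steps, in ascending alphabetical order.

Level 0: J
Level 1: P, R
Level 2: H, N, O, U
Level 3: I, K, L, M, S, T, V
Level 4: Q

I, K, L, M, S, T, V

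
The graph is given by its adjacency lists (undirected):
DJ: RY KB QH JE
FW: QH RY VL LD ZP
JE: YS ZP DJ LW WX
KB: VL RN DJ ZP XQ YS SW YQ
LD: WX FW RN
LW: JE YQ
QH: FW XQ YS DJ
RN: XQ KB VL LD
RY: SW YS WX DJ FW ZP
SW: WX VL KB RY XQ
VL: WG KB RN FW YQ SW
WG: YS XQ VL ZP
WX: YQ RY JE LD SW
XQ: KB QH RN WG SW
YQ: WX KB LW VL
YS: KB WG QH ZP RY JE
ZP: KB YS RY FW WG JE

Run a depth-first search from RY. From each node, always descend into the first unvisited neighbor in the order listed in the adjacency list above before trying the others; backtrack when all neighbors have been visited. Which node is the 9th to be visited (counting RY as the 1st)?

Visit RY
RY → SW
SW → WX
WX → YQ
YQ → KB
KB → VL
VL → WG
WG → YS
YS → QH
QH → FW
FW → LD
LD → RN
RN → XQ
FW → ZP
ZP → JE
JE → DJ
JE → LW

Visit order: RY, SW, WX, YQ, KB, VL, WG, YS, QH, FW, LD, RN, XQ, ZP, JE, DJ, LW

QH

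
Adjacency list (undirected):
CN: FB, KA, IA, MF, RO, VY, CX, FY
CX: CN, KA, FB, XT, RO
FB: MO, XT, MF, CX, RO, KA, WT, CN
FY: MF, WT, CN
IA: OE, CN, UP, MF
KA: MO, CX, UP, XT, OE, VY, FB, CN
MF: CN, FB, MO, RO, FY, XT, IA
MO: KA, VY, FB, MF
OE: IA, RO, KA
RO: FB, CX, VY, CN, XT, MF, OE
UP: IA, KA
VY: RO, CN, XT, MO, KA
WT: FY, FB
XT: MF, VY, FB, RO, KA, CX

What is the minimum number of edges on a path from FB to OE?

Level 0: FB
Level 1: CN, CX, KA, MF, MO, RO, WT, XT
Level 2: FY, IA, OE, UP, VY
OE first appears at level 2.

2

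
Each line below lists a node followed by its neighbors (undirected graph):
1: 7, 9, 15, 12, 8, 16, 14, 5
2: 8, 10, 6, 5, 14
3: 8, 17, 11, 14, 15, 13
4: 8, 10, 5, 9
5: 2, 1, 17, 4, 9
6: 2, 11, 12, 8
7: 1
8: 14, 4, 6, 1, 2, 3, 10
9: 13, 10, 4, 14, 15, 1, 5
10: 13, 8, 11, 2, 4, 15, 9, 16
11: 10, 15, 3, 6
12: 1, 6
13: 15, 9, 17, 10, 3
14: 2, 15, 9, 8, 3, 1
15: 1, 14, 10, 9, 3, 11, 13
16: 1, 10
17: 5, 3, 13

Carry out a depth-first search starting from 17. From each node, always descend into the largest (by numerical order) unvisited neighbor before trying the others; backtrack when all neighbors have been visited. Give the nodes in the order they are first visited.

Visit 17
17 → 13
13 → 15
15 → 14
14 → 9
9 → 10
10 → 16
16 → 1
1 → 12
12 → 6
6 → 11
11 → 3
3 → 8
8 → 4
4 → 5
5 → 2
1 → 7

17 13 15 14 9 10 16 1 12 6 11 3 8 4 5 2 7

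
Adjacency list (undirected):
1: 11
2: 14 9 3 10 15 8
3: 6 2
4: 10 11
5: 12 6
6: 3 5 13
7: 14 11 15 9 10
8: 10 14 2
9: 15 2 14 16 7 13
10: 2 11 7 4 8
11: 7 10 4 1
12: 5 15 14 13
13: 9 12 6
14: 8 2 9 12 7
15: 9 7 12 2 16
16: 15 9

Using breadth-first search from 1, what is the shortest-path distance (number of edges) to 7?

2

Level 0: 1
Level 1: 11
Level 2: 4, 7, 10
Level 3: 2, 8, 9, 14, 15
Level 4: 3, 12, 13, 16
Level 5: 5, 6
7 first appears at level 2.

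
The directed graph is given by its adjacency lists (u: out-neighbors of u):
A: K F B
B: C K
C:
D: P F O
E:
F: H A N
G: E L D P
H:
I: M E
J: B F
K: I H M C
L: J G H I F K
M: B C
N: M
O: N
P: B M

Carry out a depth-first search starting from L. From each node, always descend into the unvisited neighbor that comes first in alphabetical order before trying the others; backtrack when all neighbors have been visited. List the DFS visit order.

L → F → A → B → C → K → H → I → E → M → N → G → D → O → P → J

Visit L
L → F
F → A
A → B
B → C
B → K
K → H
K → I
I → E
I → M
F → N
L → G
G → D
D → O
D → P
L → J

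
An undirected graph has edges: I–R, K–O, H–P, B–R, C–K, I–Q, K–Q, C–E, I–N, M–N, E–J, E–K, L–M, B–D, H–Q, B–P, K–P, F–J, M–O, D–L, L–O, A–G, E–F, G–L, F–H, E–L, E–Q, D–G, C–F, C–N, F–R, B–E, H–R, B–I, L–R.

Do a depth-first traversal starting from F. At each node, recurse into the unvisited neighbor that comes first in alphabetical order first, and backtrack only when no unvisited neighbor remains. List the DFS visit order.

Visit F
F → C
C → E
E → B
B → D
D → G
G → A
G → L
L → M
M → N
N → I
I → Q
Q → H
H → P
P → K
K → O
H → R
E → J

F, C, E, B, D, G, A, L, M, N, I, Q, H, P, K, O, R, J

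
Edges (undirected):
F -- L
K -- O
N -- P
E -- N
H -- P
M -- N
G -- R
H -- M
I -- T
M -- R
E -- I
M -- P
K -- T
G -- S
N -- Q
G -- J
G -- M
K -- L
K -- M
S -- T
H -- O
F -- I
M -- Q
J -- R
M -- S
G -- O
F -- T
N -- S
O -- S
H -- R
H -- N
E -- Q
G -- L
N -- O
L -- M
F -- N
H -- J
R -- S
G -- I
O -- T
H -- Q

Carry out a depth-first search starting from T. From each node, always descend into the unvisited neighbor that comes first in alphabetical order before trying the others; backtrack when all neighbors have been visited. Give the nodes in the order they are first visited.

T F I E N H J G L K M P Q R S O

Visit T
T → F
F → I
I → E
E → N
N → H
H → J
J → G
G → L
L → K
K → M
M → P
M → Q
M → R
R → S
S → O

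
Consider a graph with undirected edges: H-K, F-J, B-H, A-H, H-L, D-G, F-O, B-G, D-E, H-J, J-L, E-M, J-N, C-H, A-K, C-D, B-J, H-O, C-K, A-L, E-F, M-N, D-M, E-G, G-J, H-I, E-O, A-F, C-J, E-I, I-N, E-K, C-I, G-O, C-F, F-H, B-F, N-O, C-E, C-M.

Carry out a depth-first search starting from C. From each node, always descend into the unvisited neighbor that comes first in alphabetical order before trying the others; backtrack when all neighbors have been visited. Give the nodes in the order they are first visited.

Visit C
C → D
D → E
E → F
F → A
A → H
H → B
B → G
G → J
J → L
J → N
N → I
N → M
N → O
H → K

C -> D -> E -> F -> A -> H -> B -> G -> J -> L -> N -> I -> M -> O -> K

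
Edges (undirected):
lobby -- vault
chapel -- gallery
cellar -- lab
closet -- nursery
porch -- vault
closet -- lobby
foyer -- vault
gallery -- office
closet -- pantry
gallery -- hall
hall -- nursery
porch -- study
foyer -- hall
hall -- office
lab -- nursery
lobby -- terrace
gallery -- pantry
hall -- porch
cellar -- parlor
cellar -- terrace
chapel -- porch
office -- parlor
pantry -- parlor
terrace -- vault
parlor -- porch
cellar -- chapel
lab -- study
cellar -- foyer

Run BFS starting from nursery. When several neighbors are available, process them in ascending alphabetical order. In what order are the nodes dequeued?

nursery closet hall lab lobby pantry foyer gallery office porch cellar study terrace vault parlor chapel

Visit nursery; enqueue closet, hall, lab → queue [closet, hall, lab]
Visit closet; enqueue lobby, pantry → queue [hall, lab, lobby, pantry]
Visit hall; enqueue foyer, gallery, office, porch → queue [lab, lobby, pantry, foyer, gallery, office, porch]
Visit lab; enqueue cellar, study → queue [lobby, pantry, foyer, gallery, office, porch, cellar, study]
Visit lobby; enqueue terrace, vault → queue [pantry, foyer, gallery, office, porch, cellar, study, terrace, vault]
Visit pantry; enqueue parlor → queue [foyer, gallery, office, porch, cellar, study, terrace, vault, parlor]
Visit foyer → queue [gallery, office, porch, cellar, study, terrace, vault, parlor]
Visit gallery; enqueue chapel → queue [office, porch, cellar, study, terrace, vault, parlor, chapel]
Visit office → queue [porch, cellar, study, terrace, vault, parlor, chapel]
Visit porch → queue [cellar, study, terrace, vault, parlor, chapel]
Visit cellar → queue [study, terrace, vault, parlor, chapel]
Visit study → queue [terrace, vault, parlor, chapel]
Visit terrace → queue [vault, parlor, chapel]
Visit vault → queue [parlor, chapel]
Visit parlor → queue [chapel]
Visit chapel → queue []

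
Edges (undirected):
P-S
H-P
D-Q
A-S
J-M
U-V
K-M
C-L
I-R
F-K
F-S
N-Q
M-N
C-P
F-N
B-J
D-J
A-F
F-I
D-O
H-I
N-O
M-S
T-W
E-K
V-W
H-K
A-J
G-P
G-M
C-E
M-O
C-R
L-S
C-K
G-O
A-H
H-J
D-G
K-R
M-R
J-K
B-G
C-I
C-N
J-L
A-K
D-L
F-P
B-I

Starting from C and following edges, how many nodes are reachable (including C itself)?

BFS from C visits: C, E, I, K, L, N, P, R, B, F, H, A, J, M, D, S, O, Q, G
Reachable nodes: 19 of 23 total.

19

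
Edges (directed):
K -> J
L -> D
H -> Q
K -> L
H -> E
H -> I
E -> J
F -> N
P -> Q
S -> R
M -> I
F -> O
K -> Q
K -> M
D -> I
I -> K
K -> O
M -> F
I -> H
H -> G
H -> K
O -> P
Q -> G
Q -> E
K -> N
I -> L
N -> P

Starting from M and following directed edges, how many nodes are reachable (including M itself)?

BFS from M visits: M, I, F, L, K, H, O, N, D, Q, J, G, E, P
Reachable nodes: 14 of 16 total.

14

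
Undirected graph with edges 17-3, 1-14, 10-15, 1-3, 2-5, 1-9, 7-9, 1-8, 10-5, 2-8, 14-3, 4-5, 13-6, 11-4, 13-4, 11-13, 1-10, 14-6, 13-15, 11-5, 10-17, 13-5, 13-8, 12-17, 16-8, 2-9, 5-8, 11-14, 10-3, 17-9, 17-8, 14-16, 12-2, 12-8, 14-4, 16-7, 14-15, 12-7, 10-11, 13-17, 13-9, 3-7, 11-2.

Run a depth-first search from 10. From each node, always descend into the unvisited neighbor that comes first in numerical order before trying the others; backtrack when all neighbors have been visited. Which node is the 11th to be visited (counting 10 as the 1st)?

6

Visit 10
10 → 1
1 → 3
3 → 7
7 → 9
9 → 2
2 → 5
5 → 4
4 → 11
11 → 13
13 → 6
6 → 14
14 → 15
14 → 16
16 → 8
8 → 12
12 → 17

Visit order: 10, 1, 3, 7, 9, 2, 5, 4, 11, 13, 6, 14, 15, 16, 8, 12, 17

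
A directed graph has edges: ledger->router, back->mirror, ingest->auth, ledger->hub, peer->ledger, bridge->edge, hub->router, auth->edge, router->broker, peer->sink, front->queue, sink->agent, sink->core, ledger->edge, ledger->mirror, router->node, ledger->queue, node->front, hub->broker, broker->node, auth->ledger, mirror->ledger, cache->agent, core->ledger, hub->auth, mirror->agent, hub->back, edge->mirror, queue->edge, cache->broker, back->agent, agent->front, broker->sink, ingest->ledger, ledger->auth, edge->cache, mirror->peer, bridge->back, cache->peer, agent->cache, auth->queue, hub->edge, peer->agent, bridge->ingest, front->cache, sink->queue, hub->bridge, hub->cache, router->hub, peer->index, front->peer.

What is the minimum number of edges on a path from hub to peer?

Level 0: hub
Level 1: auth, back, bridge, broker, cache, edge, router
Level 2: agent, ingest, ledger, mirror, node, peer, queue, sink
Level 3: core, front, index
peer first appears at level 2.

2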